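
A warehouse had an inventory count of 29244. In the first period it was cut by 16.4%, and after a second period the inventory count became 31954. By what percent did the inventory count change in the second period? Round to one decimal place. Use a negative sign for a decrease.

30.7%

After the first period: 29244 × 0.836 = 24447.984.
Second-period multiplier: 31954 ÷ 24447.984 ≈ 1.30702.
That is a change of 30.7%.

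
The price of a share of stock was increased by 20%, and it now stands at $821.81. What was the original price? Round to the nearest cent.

$684.84

The overall multiplier applied was 1.2.
So the original price was $821.81 ÷ 1.2 ≈ $684.84.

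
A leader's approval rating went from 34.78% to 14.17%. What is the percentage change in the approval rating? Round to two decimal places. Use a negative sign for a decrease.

-59.26%

The change is 14.17 − 34.78 = -20.61 percentage points.
Relative to the original 34.78%, that is -20.61 ÷ 34.78 ≈ -59.26%.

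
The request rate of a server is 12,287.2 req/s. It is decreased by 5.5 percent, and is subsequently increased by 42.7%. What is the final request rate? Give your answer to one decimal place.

After the 5.5% decrease: 12,287.2 × 0.945 = 11611.404.
Apply the 42.7% increase: 11611.404 × 1.427 = 16569.473508 ≈ 16,569.5.

16,569.5 req/s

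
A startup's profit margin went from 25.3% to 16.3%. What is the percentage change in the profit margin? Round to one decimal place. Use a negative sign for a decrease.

-35.6%

The change is 16.3 − 25.3 = -9.0 percentage points.
Relative to the original 25.3%, that is -9.0 ÷ 25.3 ≈ -35.6%.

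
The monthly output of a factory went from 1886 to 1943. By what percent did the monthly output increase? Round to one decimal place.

Change: 1943 − 1886 = 57.
Relative to the original: 57 ÷ 1886 ≈ 3.0%.
So the monthly output increased by 3.0%.

3.0%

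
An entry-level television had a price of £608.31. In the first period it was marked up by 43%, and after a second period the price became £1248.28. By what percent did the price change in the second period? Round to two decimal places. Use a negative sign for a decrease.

After the first period: £608.31 × 1.43 = £869.8833.
Second-period multiplier: £1248.28 ÷ £869.8833 ≈ 1.434997.
That is a change of 43.50%.

43.50%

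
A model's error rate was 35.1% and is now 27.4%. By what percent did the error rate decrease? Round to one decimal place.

The change is 27.4 − 35.1 = -7.7 percentage points.
Relative to the original 35.1%, that is -7.7 ÷ 35.1 ≈ -21.9%.
So the error rate fell by 21.9%.

21.9%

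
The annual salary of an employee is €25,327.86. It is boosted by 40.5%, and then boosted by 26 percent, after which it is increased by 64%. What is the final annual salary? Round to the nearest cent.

€73,534.17

After the 40.5% increase: €25,327.86 × 1.405 = €35585.6433.
After the 26% increase: €35585.6433 × 1.26 = €44837.910558.
Apply the 64% increase: €44837.910558 × 1.64 = €73534.17331512 ≈ €73,534.17.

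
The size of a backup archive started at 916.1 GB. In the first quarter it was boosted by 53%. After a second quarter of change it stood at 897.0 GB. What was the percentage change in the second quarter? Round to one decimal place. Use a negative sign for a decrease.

After the first quarter: 916.1 × 1.53 = 1401.633.
Second-quarter multiplier: 897.0 ÷ 1401.633 ≈ 0.63997.
That is a change of -36.0%.

-36.0%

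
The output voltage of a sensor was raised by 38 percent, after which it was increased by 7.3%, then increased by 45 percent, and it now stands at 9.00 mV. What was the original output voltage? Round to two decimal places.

Undoing the 45% increase: 9.00 ÷ 1.45 ≈ 6.206897.
Undoing the 7.3% increase: 6.206897 ÷ 1.073 ≈ 5.78462.
Undoing the 38% increase: 5.78462 ÷ 1.38 ≈ 4.19 mV.

4.19 mV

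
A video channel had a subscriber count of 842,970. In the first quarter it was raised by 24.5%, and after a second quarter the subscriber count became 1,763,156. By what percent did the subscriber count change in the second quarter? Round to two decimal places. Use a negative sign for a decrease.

After the first quarter: 842,970 × 1.245 = 1049497.65.
Second-quarter multiplier: 1,763,156 ÷ 1049497.65 ≈ 1.68.
That is a change of 68.00%.

68.00%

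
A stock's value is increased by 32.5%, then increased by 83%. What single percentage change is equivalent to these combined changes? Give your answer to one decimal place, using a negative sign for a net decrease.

A 32.5% increase multiplies by 1.325.
Then an 83% increase: 1.325 × 1.83 = 2.42475.
Overall factor 2.42475, i.e. 142.5%.

142.5%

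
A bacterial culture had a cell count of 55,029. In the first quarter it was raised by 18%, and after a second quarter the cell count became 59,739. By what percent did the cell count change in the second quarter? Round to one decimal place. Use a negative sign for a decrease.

After the first quarter: 55,029 × 1.18 = 64934.22.
Second-quarter multiplier: 59,739 ÷ 64934.22 ≈ 0.91999.
That is a change of -8.0%.

-8.0%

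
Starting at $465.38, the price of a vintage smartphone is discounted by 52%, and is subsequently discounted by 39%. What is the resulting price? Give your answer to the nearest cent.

Apply the 52% decrease: $465.38 × 0.48 = $223.3824.
39% decrease: $223.3824 × 0.61 = $136.263264 ≈ $136.26.

$136.26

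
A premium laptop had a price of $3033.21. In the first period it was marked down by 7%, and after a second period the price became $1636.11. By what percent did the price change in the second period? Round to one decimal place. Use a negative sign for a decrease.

-42.0%

After the first period: $3033.21 × 0.93 = $2820.8853.
Second-period multiplier: $1636.11 ÷ $2820.8853 ≈ 0.58.
That is a change of -42.0%.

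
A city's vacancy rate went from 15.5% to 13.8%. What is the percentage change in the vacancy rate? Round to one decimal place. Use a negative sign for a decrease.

The change is 13.8 − 15.5 = -1.7 percentage points.
Relative to the original 15.5%, that is -1.7 ÷ 15.5 ≈ -11.0%.

-11.0%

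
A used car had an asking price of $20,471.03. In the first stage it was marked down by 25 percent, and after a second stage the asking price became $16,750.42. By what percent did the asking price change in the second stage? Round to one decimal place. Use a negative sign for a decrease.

After the first stage: $20,471.03 × 0.75 = $15353.2725.
Second-stage multiplier: $16,750.42 ÷ $15353.2725 ≈ 1.091.
That is a change of 9.1%.

9.1%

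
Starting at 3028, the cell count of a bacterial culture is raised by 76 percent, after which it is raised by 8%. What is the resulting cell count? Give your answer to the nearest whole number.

After the 76% increase: 3028 × 1.76 = 5329.28.
8% increase: 5329.28 × 1.08 = 5755.6224 ≈ 5756.

5756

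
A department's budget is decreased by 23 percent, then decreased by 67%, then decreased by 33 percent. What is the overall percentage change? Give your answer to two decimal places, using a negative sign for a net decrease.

The combined multiplier is 0.77 × 0.33 × 0.67 = 0.170247.
That corresponds to a decrease of 82.98%.

-82.98%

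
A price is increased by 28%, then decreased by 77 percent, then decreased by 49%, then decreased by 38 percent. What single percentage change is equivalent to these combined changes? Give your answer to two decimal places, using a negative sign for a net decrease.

The combined multiplier is 1.28 × 0.23 × 0.51 × 0.62 = 0.09308928.
That corresponds to a decrease of 90.69%.

-90.69%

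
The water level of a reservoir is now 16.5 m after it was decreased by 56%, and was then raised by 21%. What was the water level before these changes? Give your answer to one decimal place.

31.0 m

The overall multiplier applied was 0.44 × 1.21 = 0.5324.
So the original water level was 16.5 ÷ 0.5324 ≈ 31.0 m.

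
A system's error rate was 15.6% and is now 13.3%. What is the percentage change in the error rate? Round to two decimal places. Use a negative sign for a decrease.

-14.74%

The change is 13.3 − 15.6 = -2.3 percentage points.
Relative to the original 15.6%, that is -2.3 ÷ 15.6 ≈ -14.74%.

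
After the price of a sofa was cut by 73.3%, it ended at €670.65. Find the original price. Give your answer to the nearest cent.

€2511.80

The overall multiplier applied was 0.267.
So the original price was €670.65 ÷ 0.267 ≈ €2511.80.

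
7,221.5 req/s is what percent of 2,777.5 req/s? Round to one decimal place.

7,221.5 req/s ÷ 2,777.5 req/s = 260.0%.

260.0%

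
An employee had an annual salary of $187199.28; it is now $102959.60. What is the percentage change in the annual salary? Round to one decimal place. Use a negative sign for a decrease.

Change: $102959.60 − $187199.28 = -$84239.68.
Relative to the original: -$84239.68 ÷ $187199.28 ≈ -45.0%.

-45.0%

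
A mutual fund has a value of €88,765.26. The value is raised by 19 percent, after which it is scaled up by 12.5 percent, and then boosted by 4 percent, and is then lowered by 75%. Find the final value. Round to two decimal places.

Each change multiplies by a factor: 1.19 × 1.125 × 1.04 × 0.25 = 0.348075.
€88,765.26 × 0.348075 = €30896.9678745 ≈ €30,896.97.

€30,896.97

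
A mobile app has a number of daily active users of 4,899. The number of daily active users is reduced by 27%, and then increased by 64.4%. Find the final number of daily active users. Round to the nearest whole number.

Each change multiplies by a factor: 0.73 × 1.644 = 1.20012.
4,899 × 1.20012 = 5879.38788 ≈ 5,879.

5,879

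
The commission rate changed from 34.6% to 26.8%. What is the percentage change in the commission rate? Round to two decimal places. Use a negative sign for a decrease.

-22.54%

The change is 26.8 − 34.6 = -7.8 percentage points.
Relative to the original 34.6%, that is -7.8 ÷ 34.6 ≈ -22.54%.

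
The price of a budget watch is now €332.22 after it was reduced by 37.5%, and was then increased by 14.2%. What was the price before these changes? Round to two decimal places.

€465.46

Undoing the 14.2% increase: €332.22 ÷ 1.142 ≈ €290.910683.
Undoing the 37.5% decrease: €290.910683 ÷ 0.625 ≈ €465.46.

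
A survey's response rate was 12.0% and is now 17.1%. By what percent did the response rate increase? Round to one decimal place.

The change is 17.1 − 12.0 = 5.1 percentage points.
Relative to the original 12.0%, that is 5.1 ÷ 12.0 = 42.5%.
So the response rate rose by 42.5%.

42.5%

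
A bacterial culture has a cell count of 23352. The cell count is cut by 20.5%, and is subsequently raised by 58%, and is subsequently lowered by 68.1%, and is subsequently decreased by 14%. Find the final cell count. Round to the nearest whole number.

Apply the 20.5% decrease: 23352 × 0.795 = 18564.84.
Apply the 58% increase: 18564.84 × 1.58 = 29332.4472.
68.1% decrease: 29332.4472 × 0.319 = 9357.0506568.
Apply the 14% decrease: 9357.0506568 × 0.86 = 8047.063564848 ≈ 8047.

8047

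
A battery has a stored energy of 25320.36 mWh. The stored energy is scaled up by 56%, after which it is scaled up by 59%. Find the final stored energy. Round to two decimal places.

62804.62 mWh

Each change multiplies by a factor: 1.56 × 1.59 = 2.4804.
25320.36 × 2.4804 = 62804.620944 ≈ 62804.62.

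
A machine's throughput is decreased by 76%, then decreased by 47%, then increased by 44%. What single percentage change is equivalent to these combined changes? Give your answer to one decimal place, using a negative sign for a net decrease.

A 76% decrease multiplies by 0.24.
Then a 47% decrease: 0.24 × 0.53 = 0.1272.
Then a 44% increase: 0.1272 × 1.44 = 0.183168.
Overall factor 0.183168, i.e. -81.7%.

-81.7%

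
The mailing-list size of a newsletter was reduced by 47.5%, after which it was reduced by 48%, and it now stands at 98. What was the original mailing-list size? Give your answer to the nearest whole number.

359

The overall multiplier applied was 0.525 × 0.52 = 0.273.
So the original mailing-list size was 98 ÷ 0.273 ≈ 359.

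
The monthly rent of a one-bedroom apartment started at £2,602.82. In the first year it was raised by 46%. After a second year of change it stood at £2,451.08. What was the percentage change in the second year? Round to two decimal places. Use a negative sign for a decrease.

-35.50%

After the first year: £2,602.82 × 1.46 = £3800.1172.
Second-year multiplier: £2,451.08 ÷ £3800.1172 ≈ 0.645001.
That is a change of -35.50%.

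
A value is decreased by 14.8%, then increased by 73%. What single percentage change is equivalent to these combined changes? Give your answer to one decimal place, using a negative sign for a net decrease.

The combined multiplier is 0.852 × 1.73 = 1.47396.
That corresponds to an increase of 47.4%.

47.4%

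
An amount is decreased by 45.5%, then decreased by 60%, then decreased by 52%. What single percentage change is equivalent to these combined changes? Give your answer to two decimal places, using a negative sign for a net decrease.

The combined multiplier is 0.545 × 0.4 × 0.48 = 0.10464.
That corresponds to a decrease of 89.54%.

-89.54%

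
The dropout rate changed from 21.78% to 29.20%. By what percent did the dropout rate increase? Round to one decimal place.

The change is 29.20 − 21.78 = 7.42 percentage points.
Relative to the original 21.78%, that is 7.42 ÷ 21.78 ≈ 34.1%.
So the dropout rate rose by 34.1%.

34.1%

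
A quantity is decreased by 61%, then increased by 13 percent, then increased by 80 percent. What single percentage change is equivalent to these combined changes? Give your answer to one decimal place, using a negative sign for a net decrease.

The combined multiplier is 0.39 × 1.13 × 1.8 = 0.79326.
That corresponds to a decrease of 20.7%.

-20.7%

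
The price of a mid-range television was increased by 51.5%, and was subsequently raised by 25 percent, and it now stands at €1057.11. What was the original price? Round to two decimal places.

Undoing the 25% increase: €1057.11 ÷ 1.25 = €845.688.
Undoing the 51.5% increase: €845.688 ÷ 1.515 ≈ €558.21.

€558.21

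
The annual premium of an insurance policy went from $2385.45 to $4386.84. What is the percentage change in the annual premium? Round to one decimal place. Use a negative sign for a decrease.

83.9%

Change: $4386.84 − $2385.45 = $2001.39.
Relative to the original: $2001.39 ÷ $2385.45 ≈ 83.9%.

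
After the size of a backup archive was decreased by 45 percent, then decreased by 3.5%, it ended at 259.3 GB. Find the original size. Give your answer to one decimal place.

488.6 GB

Undoing the 3.5% decrease: 259.3 ÷ 0.965 ≈ 268.704663.
Undoing the 45% decrease: 268.704663 ÷ 0.55 ≈ 488.6 GB.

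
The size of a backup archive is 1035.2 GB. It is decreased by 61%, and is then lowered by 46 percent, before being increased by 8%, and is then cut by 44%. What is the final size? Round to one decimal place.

131.9 GB

Apply the 61% decrease: 1035.2 × 0.39 = 403.728.
Apply the 46% decrease: 403.728 × 0.54 = 218.01312.
Apply the 8% increase: 218.01312 × 1.08 = 235.4541696.
Apply the 44% decrease: 235.4541696 × 0.56 = 131.854334976 ≈ 131.9.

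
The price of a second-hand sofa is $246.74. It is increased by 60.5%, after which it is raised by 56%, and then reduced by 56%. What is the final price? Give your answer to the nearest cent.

$271.83

Each change multiplies by a factor: 1.605 × 1.56 × 0.44 = 1.101672.
$246.74 × 1.101672 = $271.82654928 ≈ $271.83.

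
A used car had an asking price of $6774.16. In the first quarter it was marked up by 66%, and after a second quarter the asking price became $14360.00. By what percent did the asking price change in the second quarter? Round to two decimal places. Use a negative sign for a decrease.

27.70%

After the first quarter: $6774.16 × 1.66 = $11245.1056.
Second-quarter multiplier: $14360.00 ÷ $11245.1056 ≈ 1.277.
That is a change of 27.70%.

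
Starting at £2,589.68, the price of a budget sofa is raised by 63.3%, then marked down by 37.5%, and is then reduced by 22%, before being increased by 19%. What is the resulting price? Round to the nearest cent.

Each change multiplies by a factor: 1.633 × 0.625 × 0.78 × 1.19 = 0.947344125.
£2,589.68 × 0.947344125 = £2453.31813363 ≈ £2,453.32.

£2,453.32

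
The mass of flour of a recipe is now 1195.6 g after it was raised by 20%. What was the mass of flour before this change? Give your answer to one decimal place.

996.3 g

The overall multiplier applied was 1.2.
So the original mass of flour was 1195.6 ÷ 1.2 ≈ 996.3 g.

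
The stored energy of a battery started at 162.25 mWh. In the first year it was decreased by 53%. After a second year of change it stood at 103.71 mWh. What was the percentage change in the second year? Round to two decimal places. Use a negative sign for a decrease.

36.00%

After the first year: 162.25 × 0.47 = 76.2575.
Second-year multiplier: 103.71 ÷ 76.2575 ≈ 1.359997.
That is a change of 36.00%.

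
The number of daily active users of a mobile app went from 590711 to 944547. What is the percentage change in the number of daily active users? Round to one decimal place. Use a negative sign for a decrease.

59.9%

Change: 944547 − 590711 = 353836.
Relative to the original: 353836 ÷ 590711 ≈ 59.9%.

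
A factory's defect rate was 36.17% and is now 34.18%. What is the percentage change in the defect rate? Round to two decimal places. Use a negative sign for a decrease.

The change is 34.18 − 36.17 = -1.99 percentage points.
Relative to the original 36.17%, that is -1.99 ÷ 36.17 ≈ -5.50%.

-5.50%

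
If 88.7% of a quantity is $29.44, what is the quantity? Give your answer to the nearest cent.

$33.19

$29.44 ÷ 0.887 ≈ $33.19.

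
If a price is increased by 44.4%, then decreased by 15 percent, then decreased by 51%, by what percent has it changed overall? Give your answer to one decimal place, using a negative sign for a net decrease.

-39.9%

The combined multiplier is 1.444 × 0.85 × 0.49 = 0.601426.
That corresponds to a decrease of 39.9%.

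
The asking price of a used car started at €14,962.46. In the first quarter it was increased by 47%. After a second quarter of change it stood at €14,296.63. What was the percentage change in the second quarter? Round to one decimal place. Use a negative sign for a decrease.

-35.0%

After the first quarter: €14,962.46 × 1.47 = €21994.8162.
Second-quarter multiplier: €14,296.63 ÷ €21994.8162 ≈ 0.65.
That is a change of -35.0%.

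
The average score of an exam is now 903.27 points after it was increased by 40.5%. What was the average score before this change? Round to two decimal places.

642.90 points

The overall multiplier applied was 1.405.
So the original average score was 903.27 ÷ 1.405 ≈ 642.90 points.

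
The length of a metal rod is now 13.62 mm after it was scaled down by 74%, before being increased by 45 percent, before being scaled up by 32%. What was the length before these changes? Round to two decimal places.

27.37 mm

Undoing the 32% increase: 13.62 ÷ 1.32 ≈ 10.318182.
Undoing the 45% increase: 10.318182 ÷ 1.45 ≈ 7.115988.
Undoing the 74% decrease: 7.115988 ÷ 0.26 ≈ 27.37 mm.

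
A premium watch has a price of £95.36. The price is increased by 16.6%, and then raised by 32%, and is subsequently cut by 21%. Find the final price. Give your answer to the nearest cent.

Each change multiplies by a factor: 1.166 × 1.32 × 0.79 = 1.2159048.
£95.36 × 1.2159048 = £115.948681728 ≈ £115.95.

£115.95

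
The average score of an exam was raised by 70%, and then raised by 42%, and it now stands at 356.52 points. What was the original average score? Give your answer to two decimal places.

The overall multiplier applied was 1.7 × 1.42 = 2.414.
So the original average score was 356.52 ÷ 2.414 ≈ 147.69 points.

147.69 points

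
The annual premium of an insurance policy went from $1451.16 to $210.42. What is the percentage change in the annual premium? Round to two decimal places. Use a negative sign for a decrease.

Change: $210.42 − $1451.16 = -$1240.74.
Relative to the original: -$1240.74 ÷ $1451.16 ≈ -85.50%.

-85.50%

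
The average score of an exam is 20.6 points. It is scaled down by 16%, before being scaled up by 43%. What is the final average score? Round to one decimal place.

24.7 points

Each change multiplies by a factor: 0.84 × 1.43 = 1.2012.
20.6 × 1.2012 = 24.74472 ≈ 24.7.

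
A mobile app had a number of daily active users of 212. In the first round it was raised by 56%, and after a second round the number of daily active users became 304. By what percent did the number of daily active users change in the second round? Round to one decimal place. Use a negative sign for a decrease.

After the first round: 212 × 1.56 = 330.72.
Second-round multiplier: 304 ÷ 330.72 ≈ 0.91921.
That is a change of -8.1%.

-8.1%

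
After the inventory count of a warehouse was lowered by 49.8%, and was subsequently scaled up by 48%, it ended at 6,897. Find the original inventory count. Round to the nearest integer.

9,283

The overall multiplier applied was 0.502 × 1.48 = 0.74296.
So the original inventory count was 6,897 ÷ 0.74296 ≈ 9,283.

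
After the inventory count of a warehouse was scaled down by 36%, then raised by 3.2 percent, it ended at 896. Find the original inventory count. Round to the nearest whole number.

The overall multiplier applied was 0.64 × 1.032 = 0.66048.
So the original inventory count was 896 ÷ 0.66048 ≈ 1357.

1357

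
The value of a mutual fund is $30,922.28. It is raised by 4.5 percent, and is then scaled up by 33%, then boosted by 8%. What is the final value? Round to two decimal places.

After the 4.5% increase: $30,922.28 × 1.045 = $32313.7826.
33% increase: $32313.7826 × 1.33 = $42977.330858.
After the 8% increase: $42977.330858 × 1.08 = $46415.51732664 ≈ $46,415.52.

$46,415.52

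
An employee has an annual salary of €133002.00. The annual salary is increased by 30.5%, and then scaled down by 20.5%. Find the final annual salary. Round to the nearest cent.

€137986.25

After the 30.5% increase: €133002.00 × 1.305 = €173567.61.
After the 20.5% decrease: €173567.61 × 0.795 = €137986.24995 ≈ €137986.25.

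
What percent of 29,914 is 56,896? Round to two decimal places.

190.20%

56,896 ÷ 29,914 ≈ 190.20%.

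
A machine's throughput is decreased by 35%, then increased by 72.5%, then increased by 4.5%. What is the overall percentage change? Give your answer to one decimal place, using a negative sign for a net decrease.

17.2%

The combined multiplier is 0.65 × 1.725 × 1.045 = 1.17170625.
That corresponds to an increase of 17.2%.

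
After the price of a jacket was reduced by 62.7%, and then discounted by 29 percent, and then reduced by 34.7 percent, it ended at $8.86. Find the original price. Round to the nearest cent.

$51.23

Undoing the 34.7% decrease: $8.86 ÷ 0.653 ≈ $13.568147.
Undoing the 29% decrease: $13.568147 ÷ 0.71 ≈ $19.110066.
Undoing the 62.7% decrease: $19.110066 ÷ 0.373 ≈ $51.23.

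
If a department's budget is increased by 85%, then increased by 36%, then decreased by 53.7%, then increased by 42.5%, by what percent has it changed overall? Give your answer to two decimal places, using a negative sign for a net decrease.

66.00%

An 85% increase multiplies by 1.85.
Then a 36% increase: 1.85 × 1.36 = 2.516.
Then a 53.7% decrease: 2.516 × 0.463 = 1.164908.
Then a 42.5% increase: 1.164908 × 1.425 = 1.6599939.
Overall factor 1.6599939, i.e. 66.00%.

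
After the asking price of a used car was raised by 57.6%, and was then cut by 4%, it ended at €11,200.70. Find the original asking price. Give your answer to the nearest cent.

The overall multiplier applied was 1.576 × 0.96 = 1.51296.
So the original asking price was €11,200.70 ÷ 1.51296 ≈ €7,403.17.

€7,403.17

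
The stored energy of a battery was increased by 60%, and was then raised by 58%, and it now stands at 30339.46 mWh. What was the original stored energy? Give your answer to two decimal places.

The overall multiplier applied was 1.6 × 1.58 = 2.528.
So the original stored energy was 30339.46 ÷ 2.528 ≈ 12001.37 mWh.

12001.37 mWh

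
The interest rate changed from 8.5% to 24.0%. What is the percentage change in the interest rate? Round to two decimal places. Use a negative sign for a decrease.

182.35%

The change is 24.0 − 8.5 = 15.5 percentage points.
Relative to the original 8.5%, that is 15.5 ÷ 8.5 ≈ 182.35%.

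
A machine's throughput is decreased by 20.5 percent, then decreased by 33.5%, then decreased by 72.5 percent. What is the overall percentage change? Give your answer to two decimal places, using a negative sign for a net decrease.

The combined multiplier is 0.795 × 0.665 × 0.275 = 0.145385625.
That corresponds to a decrease of 85.46%.

-85.46%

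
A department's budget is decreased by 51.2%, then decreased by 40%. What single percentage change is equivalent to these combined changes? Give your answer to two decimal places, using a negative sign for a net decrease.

A 51.2% decrease multiplies by 0.488.
Then a 40% decrease: 0.488 × 0.6 = 0.2928.
Overall factor 0.2928, i.e. -70.72%.

-70.72%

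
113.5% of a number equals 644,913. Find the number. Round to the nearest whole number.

644,913 ÷ 1.135 ≈ 568,205.

568,205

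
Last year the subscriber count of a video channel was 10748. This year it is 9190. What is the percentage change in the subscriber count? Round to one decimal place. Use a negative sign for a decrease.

-14.5%

Change: 9190 − 10748 = -1558.
Relative to the original: -1558 ÷ 10748 ≈ -14.5%.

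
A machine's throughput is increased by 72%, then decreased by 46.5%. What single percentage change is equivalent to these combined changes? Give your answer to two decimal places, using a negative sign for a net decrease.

The combined multiplier is 1.72 × 0.535 = 0.9202.
That corresponds to a decrease of 7.98%.

-7.98%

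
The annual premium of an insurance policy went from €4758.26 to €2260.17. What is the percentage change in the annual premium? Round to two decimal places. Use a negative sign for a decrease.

-52.50%

Change: €2260.17 − €4758.26 = -€2498.09.
Relative to the original: -€2498.09 ÷ €4758.26 ≈ -52.50%.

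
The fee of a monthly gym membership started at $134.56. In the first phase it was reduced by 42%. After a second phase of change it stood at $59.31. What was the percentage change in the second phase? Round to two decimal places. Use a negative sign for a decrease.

-24.01%

After the first phase: $134.56 × 0.58 = $78.0448.
Second-phase multiplier: $59.31 ÷ $78.0448 ≈ 0.759948.
That is a change of -24.01%.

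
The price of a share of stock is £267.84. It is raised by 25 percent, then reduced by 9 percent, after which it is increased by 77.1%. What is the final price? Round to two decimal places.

Each change multiplies by a factor: 1.25 × 0.91 × 1.771 = 2.0145125.
£267.84 × 2.0145125 = £539.567028 ≈ £539.57.

£539.57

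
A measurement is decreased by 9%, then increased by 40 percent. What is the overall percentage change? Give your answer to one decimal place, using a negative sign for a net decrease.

The combined multiplier is 0.91 × 1.4 = 1.274.
That corresponds to an increase of 27.4%.

27.4%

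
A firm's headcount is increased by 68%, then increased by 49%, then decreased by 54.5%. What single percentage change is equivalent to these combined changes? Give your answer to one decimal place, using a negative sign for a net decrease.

A 68% increase multiplies by 1.68.
Then a 49% increase: 1.68 × 1.49 = 2.5032.
Then a 54.5% decrease: 2.5032 × 0.455 = 1.138956.
Overall factor 1.138956, i.e. 13.9%.

13.9%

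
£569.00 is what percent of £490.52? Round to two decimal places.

£569.00 ÷ £490.52 ≈ 116.00%.

116.00%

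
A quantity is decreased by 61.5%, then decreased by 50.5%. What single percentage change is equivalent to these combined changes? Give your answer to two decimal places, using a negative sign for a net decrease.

The combined multiplier is 0.385 × 0.495 = 0.190575.
That corresponds to a decrease of 80.94%.

-80.94%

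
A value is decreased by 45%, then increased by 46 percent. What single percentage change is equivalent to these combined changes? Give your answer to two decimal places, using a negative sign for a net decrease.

-19.70%

The combined multiplier is 0.55 × 1.46 = 0.803.
That corresponds to a decrease of 19.70%.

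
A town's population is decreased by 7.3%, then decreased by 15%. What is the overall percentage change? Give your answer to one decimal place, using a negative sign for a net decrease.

-21.2%

The combined multiplier is 0.927 × 0.85 = 0.78795.
That corresponds to a decrease of 21.2%.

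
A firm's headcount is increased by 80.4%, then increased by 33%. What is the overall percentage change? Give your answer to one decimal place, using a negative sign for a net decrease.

The combined multiplier is 1.804 × 1.33 = 2.39932.
That corresponds to an increase of 139.9%.

139.9%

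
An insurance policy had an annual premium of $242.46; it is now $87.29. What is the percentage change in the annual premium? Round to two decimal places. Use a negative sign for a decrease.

-64.00%

Change: $87.29 − $242.46 = -$155.17.
Relative to the original: -$155.17 ÷ $242.46 ≈ -64.00%.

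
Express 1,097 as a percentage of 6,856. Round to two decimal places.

1,097 ÷ 6,856 ≈ 16.00%.

16.00%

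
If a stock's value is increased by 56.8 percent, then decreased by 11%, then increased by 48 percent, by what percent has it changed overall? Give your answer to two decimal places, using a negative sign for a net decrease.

A 56.8% increase multiplies by 1.568.
Then an 11% decrease: 1.568 × 0.89 = 1.39552.
Then a 48% increase: 1.39552 × 1.48 = 2.0653696.
Overall factor 2.0653696, i.e. 106.54%.

106.54%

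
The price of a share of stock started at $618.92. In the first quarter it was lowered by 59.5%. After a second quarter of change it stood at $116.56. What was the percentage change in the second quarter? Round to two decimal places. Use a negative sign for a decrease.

After the first quarter: $618.92 × 0.405 = $250.6626.
Second-quarter multiplier: $116.56 ÷ $250.6626 ≈ 0.465008.
That is a change of -53.50%.

-53.50%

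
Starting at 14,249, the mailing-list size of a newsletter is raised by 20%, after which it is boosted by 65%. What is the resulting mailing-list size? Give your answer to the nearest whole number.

20% increase: 14,249 × 1.2 = 17098.8.
After the 65% increase: 17098.8 × 1.65 = 28213.02 ≈ 28,213.

28,213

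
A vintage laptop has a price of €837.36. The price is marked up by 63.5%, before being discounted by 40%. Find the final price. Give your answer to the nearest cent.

Each change multiplies by a factor: 1.635 × 0.6 = 0.981.
€837.36 × 0.981 = €821.45016 ≈ €821.45.

€821.45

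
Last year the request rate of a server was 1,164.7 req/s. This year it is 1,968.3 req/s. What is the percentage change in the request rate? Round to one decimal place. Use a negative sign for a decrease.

69.0%

Change: 1,968.3 − 1,164.7 = 803.6.
Relative to the original: 803.6 ÷ 1,164.7 ≈ 69.0%.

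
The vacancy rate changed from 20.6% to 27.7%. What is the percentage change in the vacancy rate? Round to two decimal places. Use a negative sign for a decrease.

The change is 27.7 − 20.6 = 7.1 percentage points.
Relative to the original 20.6%, that is 7.1 ÷ 20.6 ≈ 34.47%.

34.47%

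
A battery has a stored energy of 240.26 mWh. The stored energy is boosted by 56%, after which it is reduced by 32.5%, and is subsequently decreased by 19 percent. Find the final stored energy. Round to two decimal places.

Each change multiplies by a factor: 1.56 × 0.675 × 0.81 = 0.85293.
240.26 × 0.85293 = 204.9249618 ≈ 204.92.

204.92 mWh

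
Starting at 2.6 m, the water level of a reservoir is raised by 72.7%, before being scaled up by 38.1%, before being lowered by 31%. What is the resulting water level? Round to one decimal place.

Each change multiplies by a factor: 1.727 × 1.381 × 0.69 = 1.64564103.
2.6 × 1.64564103 = 4.278666678 ≈ 4.3.

4.3 m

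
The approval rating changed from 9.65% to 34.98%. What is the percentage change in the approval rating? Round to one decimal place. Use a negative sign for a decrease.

262.5%

The change is 34.98 − 9.65 = 25.33 percentage points.
Relative to the original 9.65%, that is 25.33 ÷ 9.65 ≈ 262.5%.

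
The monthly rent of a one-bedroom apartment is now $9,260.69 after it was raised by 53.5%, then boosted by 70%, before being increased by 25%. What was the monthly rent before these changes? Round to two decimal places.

$2,839.07

Undoing the 25% increase: $9,260.69 ÷ 1.25 = $7408.552.
Undoing the 70% increase: $7408.552 ÷ 1.7 ≈ $4357.971765.
Undoing the 53.5% increase: $4357.971765 ÷ 1.535 ≈ $2,839.07.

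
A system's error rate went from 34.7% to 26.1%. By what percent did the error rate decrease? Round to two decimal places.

The change is 26.1 − 34.7 = -8.6 percentage points.
Relative to the original 34.7%, that is -8.6 ÷ 34.7 ≈ -24.78%.
So the error rate fell by 24.78%.

24.78%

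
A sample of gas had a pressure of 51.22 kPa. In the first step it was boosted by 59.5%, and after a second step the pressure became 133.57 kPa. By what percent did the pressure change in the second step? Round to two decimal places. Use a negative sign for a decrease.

63.50%

After the first step: 51.22 × 1.595 = 81.6959.
Second-step multiplier: 133.57 ÷ 81.6959 ≈ 1.634966.
That is a change of 63.50%.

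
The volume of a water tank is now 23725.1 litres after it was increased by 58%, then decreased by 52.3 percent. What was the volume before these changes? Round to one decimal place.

31479.8 litres

The overall multiplier applied was 1.58 × 0.477 = 0.75366.
So the original volume was 23725.1 ÷ 0.75366 ≈ 31479.8 litres.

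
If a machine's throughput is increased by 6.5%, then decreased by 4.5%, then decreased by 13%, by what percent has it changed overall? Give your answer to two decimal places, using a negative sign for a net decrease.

-11.51%

A 6.5% increase multiplies by 1.065.
Then a 4.5% decrease: 1.065 × 0.955 = 1.017075.
Then a 13% decrease: 1.017075 × 0.87 = 0.88485525.
Overall factor 0.88485525, i.e. -11.51%.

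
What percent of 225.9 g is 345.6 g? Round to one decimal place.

153.0%

345.6 g ÷ 225.9 g ≈ 153.0%.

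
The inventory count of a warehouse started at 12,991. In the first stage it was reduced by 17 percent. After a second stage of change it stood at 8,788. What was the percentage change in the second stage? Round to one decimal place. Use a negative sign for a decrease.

After the first stage: 12,991 × 0.83 = 10782.53.
Second-stage multiplier: 8,788 ÷ 10782.53 ≈ 0.81502.
That is a change of -18.5%.

-18.5%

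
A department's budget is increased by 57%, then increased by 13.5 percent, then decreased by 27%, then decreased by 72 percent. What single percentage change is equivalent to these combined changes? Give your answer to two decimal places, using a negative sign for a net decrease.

A 57% increase multiplies by 1.57.
Then a 13.5% increase: 1.57 × 1.135 = 1.78195.
Then a 27% decrease: 1.78195 × 0.73 = 1.3008235.
Then a 72% decrease: 1.3008235 × 0.28 = 0.36423058.
Overall factor 0.36423058, i.e. -63.58%.

-63.58%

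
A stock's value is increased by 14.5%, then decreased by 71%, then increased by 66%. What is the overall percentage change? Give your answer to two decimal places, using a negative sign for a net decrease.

The combined multiplier is 1.145 × 0.29 × 1.66 = 0.551203.
That corresponds to a decrease of 44.88%.

-44.88%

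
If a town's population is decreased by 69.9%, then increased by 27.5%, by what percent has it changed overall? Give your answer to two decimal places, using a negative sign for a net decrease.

The combined multiplier is 0.301 × 1.275 = 0.383775.
That corresponds to a decrease of 61.62%.

-61.62%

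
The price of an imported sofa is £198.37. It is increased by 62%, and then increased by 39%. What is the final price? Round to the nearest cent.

£446.69

Each change multiplies by a factor: 1.62 × 1.39 = 2.2518.
£198.37 × 2.2518 = £446.689566 ≈ £446.69.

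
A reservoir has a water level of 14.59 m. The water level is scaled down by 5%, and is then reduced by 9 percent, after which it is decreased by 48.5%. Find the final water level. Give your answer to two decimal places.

6.50 m

Each change multiplies by a factor: 0.95 × 0.91 × 0.515 = 0.4452175.
14.59 × 0.4452175 = 6.495723325 ≈ 6.50.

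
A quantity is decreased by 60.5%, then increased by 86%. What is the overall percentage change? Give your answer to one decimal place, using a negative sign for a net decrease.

The combined multiplier is 0.395 × 1.86 = 0.7347.
That corresponds to a decrease of 26.5%.

-26.5%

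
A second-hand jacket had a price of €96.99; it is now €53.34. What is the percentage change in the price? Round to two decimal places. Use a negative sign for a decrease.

Change: €53.34 − €96.99 = -€43.65.
Relative to the original: -€43.65 ÷ €96.99 ≈ -45.00%.

-45.00%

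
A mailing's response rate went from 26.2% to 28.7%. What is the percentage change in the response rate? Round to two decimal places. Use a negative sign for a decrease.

The change is 28.7 − 26.2 = 2.5 percentage points.
Relative to the original 26.2%, that is 2.5 ÷ 26.2 ≈ 9.54%.

9.54%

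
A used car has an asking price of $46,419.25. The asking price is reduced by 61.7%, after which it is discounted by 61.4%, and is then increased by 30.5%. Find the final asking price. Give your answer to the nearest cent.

$8,955.60

After the 61.7% decrease: $46,419.25 × 0.383 = $17778.57275.
Apply the 61.4% decrease: $17778.57275 × 0.386 = $6862.5290815.
After the 30.5% increase: $6862.5290815 × 1.305 = $8955.6004513575 ≈ $8,955.60.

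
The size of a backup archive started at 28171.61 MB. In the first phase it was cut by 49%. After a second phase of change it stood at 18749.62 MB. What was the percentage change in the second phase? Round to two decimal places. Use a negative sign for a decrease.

30.50%

After the first phase: 28171.61 × 0.51 = 14367.5211.
Second-phase multiplier: 18749.62 ÷ 14367.5211 ≈ 1.305.
That is a change of 30.50%.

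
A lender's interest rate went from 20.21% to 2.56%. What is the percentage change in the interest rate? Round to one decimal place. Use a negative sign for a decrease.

The change is 2.56 − 20.21 = -17.65 percentage points.
Relative to the original 20.21%, that is -17.65 ÷ 20.21 ≈ -87.3%.

-87.3%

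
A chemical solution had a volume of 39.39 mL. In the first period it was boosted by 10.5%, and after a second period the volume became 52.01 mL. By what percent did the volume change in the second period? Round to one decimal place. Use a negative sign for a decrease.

After the first period: 39.39 × 1.105 = 43.52595.
Second-period multiplier: 52.01 ÷ 43.52595 ≈ 1.19492.
That is a change of 19.5%.

19.5%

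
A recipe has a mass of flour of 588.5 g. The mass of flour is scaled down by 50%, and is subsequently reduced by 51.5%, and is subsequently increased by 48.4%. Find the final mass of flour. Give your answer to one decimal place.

211.8 g

Apply the 50% decrease: 588.5 × 0.5 = 294.25.
51.5% decrease: 294.25 × 0.485 = 142.71125.
48.4% increase: 142.71125 × 1.484 = 211.783495 ≈ 211.8.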